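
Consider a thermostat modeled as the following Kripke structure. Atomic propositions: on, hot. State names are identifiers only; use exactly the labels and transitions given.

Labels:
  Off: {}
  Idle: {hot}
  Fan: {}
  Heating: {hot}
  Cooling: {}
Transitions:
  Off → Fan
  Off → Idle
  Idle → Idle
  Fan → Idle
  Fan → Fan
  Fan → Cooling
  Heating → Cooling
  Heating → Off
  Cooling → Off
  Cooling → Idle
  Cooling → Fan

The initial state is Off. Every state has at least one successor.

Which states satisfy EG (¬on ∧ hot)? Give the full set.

States satisfying ¬on ∧ hot: {Idle, Heating}.
States satisfying EG (¬on ∧ hot): {Idle}.

{Idle}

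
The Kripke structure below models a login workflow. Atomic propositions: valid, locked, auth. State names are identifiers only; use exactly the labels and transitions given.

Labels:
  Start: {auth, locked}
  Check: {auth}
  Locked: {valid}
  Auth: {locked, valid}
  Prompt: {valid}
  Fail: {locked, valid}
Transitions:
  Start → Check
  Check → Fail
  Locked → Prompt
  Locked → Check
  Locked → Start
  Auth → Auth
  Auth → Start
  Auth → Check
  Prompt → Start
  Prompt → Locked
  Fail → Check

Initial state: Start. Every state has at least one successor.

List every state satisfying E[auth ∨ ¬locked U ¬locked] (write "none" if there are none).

States satisfying auth ∨ ¬locked: {Start, Check, Locked, Prompt}.
States satisfying ¬locked: {Check, Locked, Prompt}.
States satisfying E[auth ∨ ¬locked U ¬locked]: {Start, Check, Locked, Prompt}.

{Start, Check, Locked, Prompt}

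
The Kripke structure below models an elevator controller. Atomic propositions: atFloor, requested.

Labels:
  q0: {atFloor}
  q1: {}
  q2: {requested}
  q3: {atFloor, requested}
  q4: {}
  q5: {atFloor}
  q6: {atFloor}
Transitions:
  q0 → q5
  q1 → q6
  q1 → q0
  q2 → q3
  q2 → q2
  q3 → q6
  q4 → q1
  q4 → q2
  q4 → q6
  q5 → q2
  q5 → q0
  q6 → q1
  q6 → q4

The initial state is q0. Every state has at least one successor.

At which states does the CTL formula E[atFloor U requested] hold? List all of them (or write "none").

{q0, q2, q3, q5}

States satisfying atFloor: {q0, q3, q5, q6}.
States satisfying requested: {q2, q3}.
States satisfying E[atFloor U requested]: {q0, q2, q3, q5}.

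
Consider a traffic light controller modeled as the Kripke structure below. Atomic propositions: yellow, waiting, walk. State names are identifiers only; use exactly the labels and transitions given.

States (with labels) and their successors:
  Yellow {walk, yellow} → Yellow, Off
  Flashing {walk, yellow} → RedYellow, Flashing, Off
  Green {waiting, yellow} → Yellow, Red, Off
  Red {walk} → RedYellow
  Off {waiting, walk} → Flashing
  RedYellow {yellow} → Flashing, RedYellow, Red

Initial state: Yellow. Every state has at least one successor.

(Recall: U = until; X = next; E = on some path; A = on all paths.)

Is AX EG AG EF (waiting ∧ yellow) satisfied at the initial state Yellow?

States satisfying EG AG EF (waiting ∧ yellow): ∅.
States satisfying AX EG AG EF (waiting ∧ yellow): ∅.
Yellow ∉ Sat(AX EG AG EF (waiting ∧ yellow)).

No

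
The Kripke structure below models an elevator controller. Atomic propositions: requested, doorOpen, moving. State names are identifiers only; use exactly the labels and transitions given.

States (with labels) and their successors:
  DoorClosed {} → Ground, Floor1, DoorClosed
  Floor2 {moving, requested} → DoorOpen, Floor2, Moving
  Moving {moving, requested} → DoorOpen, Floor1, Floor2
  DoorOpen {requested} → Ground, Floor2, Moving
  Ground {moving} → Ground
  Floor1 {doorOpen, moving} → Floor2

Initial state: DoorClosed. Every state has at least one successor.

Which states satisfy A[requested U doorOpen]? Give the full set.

{Floor1}

States satisfying requested: {Floor2, Moving, DoorOpen}.
States satisfying doorOpen: {Floor1}.
States satisfying A[requested U doorOpen]: {Floor1}.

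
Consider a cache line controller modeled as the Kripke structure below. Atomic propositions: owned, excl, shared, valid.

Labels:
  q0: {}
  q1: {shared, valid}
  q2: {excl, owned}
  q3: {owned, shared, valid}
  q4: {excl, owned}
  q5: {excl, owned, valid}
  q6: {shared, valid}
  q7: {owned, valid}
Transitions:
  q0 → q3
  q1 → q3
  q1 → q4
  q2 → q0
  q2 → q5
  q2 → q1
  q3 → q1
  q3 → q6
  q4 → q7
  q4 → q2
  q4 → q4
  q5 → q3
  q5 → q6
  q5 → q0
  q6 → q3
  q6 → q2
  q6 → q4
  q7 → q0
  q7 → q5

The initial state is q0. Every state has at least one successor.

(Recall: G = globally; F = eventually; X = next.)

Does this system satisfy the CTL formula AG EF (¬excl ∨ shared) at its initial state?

States satisfying EF (¬excl ∨ shared): {q0, q1, q2, q3, q4, q5, q6, q7}.
States satisfying AG EF (¬excl ∨ shared): {q0, q1, q2, q3, q4, q5, q6, q7}.
Every state reachable from q0 satisfies EF (¬excl ∨ shared).
q0 ∈ Sat(AG EF (¬excl ∨ shared)).

Satisfied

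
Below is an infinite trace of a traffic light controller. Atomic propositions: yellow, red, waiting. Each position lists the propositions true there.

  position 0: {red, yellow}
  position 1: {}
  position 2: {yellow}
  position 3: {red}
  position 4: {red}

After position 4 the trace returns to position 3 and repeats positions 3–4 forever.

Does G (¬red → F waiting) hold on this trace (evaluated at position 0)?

¬red → F waiting must hold at every position from 0 onward. It fails at position 1, so G (¬red → F waiting) is false.
Positions where ¬red holds: 1, 2.
Check F waiting at each: 1→fails, 2→fails.

No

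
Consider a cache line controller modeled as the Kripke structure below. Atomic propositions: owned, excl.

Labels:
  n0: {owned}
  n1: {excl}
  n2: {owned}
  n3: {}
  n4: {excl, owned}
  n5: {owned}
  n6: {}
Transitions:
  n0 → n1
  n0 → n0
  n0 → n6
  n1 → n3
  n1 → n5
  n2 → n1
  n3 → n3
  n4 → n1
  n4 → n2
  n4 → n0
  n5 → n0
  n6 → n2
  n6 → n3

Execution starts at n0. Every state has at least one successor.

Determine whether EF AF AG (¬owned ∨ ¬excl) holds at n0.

Satisfied

States satisfying AF AG (¬owned ∨ ¬excl): {n0, n1, n2, n3, n4, n5, n6}.
States satisfying EF AF AG (¬owned ∨ ¬excl): {n0, n1, n2, n3, n4, n5, n6}.
Some path from n0 reaches a state where AF AG (¬owned ∨ ¬excl) holds.
n0 ∈ Sat(EF AF AG (¬owned ∨ ¬excl)).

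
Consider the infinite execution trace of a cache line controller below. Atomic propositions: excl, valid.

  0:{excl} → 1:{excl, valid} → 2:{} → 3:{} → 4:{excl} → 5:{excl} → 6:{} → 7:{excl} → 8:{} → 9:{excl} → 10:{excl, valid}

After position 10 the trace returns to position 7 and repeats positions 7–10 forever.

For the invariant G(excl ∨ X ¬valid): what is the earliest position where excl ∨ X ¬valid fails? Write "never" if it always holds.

excl ∨ X ¬valid holds at every position 0..10, and those are all the positions the trace ever visits, so the invariant G(excl ∨ X ¬valid) is never violated.

never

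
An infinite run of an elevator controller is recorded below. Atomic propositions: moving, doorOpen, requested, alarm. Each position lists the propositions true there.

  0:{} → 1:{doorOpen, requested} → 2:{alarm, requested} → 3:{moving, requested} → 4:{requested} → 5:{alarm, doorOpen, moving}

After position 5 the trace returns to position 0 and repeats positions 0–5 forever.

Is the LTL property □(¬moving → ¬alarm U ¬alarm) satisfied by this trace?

¬moving → ¬alarm U ¬alarm must hold at every position from 0 onward. It fails at position 2, so □(¬moving → ¬alarm U ¬alarm) is false.
Positions where ¬moving holds: 0, 1, 2, 4.
Check ¬alarm U ¬alarm at each: 0→ok, 1→ok, 2→fails, 4→ok.

Violated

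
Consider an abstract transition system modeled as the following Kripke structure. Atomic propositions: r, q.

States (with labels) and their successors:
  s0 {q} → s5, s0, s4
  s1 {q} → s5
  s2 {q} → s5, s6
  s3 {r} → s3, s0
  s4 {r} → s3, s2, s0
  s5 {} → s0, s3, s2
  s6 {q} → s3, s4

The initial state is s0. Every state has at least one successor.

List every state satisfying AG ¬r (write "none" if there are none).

States satisfying ¬r: {s0, s1, s2, s5, s6}.
States satisfying AG ¬r: ∅.

none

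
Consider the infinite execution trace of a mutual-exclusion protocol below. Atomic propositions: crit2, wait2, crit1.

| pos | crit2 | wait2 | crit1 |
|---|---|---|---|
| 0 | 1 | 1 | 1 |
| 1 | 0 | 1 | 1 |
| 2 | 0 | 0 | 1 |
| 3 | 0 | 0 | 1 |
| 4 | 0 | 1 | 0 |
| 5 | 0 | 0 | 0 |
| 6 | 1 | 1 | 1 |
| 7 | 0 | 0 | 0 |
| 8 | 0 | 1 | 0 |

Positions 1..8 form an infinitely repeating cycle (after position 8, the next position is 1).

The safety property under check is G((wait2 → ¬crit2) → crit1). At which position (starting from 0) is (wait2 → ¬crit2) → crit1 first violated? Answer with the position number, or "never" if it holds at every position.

Check (wait2 → ¬crit2) → crit1 at each position in order: 0 ✓, 1 ✓, 2 ✓, 3 ✓.
At position 4 the labels are {wait2}, so (wait2 → ¬crit2) → crit1 is false there. This is the first violation.

4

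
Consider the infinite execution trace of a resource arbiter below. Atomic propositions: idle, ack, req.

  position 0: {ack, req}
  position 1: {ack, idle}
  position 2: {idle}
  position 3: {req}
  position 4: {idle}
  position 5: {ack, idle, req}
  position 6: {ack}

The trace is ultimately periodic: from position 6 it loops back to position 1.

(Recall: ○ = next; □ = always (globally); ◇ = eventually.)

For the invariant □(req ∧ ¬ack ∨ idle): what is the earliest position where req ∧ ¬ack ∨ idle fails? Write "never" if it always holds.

0

At position 0 the labels are {ack, req}, so req ∧ ¬ack ∨ idle is false there. This is the first violation.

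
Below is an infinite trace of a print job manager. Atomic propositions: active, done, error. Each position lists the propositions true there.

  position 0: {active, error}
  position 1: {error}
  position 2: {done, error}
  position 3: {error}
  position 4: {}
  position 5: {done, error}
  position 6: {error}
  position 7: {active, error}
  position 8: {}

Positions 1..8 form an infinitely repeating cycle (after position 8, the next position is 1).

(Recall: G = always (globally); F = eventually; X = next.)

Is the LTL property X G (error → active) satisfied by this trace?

The position after 0 is 1; G (error → active) is false there.

Violated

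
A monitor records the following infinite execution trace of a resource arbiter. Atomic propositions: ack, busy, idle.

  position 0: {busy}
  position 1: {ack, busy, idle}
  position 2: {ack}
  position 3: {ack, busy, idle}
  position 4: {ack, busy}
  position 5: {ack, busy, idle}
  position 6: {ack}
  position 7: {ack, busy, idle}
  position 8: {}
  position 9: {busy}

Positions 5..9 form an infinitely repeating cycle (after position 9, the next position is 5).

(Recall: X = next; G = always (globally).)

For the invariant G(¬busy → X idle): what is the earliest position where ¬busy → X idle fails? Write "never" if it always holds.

8

Check ¬busy → X idle at each position in order: 0 ✓, 1 ✓, 2 ✓, 3 ✓, 4 ✓, 5 ✓, 6 ✓, 7 ✓.
At position 8 the labels are {} and the next position 9 has {busy}, so ¬busy → X idle is false there. This is the first violation.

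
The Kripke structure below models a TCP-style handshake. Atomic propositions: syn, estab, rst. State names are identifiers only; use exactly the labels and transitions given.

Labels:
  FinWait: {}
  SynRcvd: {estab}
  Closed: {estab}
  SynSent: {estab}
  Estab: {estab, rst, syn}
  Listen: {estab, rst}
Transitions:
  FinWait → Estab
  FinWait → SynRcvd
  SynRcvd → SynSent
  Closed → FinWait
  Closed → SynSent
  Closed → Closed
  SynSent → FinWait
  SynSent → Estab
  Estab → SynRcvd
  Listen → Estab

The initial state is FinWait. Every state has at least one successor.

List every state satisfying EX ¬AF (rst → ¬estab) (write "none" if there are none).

none

States satisfying ¬AF (rst → ¬estab): ∅.
States satisfying EX ¬AF (rst → ¬estab): ∅.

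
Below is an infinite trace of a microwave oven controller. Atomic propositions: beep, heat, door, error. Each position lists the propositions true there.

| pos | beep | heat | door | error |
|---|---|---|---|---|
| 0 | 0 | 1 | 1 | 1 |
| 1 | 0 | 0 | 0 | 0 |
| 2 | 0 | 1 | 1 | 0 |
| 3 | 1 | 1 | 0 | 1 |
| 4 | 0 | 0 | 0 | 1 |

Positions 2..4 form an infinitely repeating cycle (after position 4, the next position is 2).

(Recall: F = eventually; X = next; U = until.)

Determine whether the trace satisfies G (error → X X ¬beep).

error → X X ¬beep must hold at every position from 0 onward. It fails at position 4, so G (error → X X ¬beep) is false.
Positions where error holds: 0, 3, 4.
Check X X ¬beep at each: 0→ok, 3→ok, 4→fails.

No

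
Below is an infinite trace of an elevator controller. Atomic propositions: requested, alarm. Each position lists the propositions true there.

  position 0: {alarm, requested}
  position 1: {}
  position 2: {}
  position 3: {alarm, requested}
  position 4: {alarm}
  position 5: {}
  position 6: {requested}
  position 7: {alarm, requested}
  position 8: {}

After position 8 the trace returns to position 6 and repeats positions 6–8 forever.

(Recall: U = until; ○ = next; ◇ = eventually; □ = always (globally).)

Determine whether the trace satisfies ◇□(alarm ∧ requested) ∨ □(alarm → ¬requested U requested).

Yes

□(alarm ∧ requested) is false at every position 0..8, so it never becomes true and ◇□(alarm ∧ requested) fails.
alarm → ¬requested U requested holds at every position 0..8, and those are all positions ever visited, so □(alarm → ¬requested U requested) holds.
Positions where alarm holds: 0, 3, 4, 7.
Check ¬requested U requested at each: 0→ok, 3→ok, 4→ok, 7→ok.
At position 0: ◇□(alarm ∧ requested) is false; □(alarm → ¬requested U requested) is true; so ◇□(alarm ∧ requested) ∨ □(alarm → ¬requested U requested) is true.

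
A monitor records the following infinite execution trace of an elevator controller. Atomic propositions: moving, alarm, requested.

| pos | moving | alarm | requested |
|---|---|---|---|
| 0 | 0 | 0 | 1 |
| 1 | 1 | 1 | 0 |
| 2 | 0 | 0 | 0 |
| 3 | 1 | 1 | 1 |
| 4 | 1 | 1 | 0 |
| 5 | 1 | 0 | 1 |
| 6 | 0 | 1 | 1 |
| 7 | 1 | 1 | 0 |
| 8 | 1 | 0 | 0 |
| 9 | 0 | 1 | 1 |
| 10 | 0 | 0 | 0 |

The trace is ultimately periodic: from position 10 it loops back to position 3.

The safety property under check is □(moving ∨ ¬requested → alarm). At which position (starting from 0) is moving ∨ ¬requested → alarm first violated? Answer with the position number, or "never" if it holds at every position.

Check moving ∨ ¬requested → alarm at each position in order: 0 ✓, 1 ✓.
At position 2 the labels are {}, so moving ∨ ¬requested → alarm is false there. This is the first violation.

2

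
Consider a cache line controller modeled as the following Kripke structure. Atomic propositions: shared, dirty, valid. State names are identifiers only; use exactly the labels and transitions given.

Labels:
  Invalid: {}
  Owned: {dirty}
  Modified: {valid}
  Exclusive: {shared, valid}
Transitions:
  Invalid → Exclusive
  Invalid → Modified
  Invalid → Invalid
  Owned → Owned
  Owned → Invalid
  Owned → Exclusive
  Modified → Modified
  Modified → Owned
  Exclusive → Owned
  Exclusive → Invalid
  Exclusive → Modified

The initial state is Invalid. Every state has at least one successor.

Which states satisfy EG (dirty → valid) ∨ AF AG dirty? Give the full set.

States satisfying dirty → valid: {Invalid, Modified, Exclusive}.
States satisfying EG (dirty → valid): {Invalid, Modified, Exclusive}.
States satisfying AG dirty: ∅.
States satisfying AF AG dirty: ∅.
States satisfying EG (dirty → valid) ∨ AF AG dirty: {Invalid, Modified, Exclusive}.

{Invalid, Modified, Exclusive}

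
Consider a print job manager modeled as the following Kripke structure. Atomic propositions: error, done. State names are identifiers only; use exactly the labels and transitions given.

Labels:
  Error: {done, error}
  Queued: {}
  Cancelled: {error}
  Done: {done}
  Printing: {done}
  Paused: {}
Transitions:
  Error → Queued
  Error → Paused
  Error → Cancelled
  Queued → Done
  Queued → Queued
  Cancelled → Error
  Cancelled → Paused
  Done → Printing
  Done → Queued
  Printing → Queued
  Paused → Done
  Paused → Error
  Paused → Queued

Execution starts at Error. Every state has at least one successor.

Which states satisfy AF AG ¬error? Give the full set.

{Queued, Done, Printing}

States satisfying AG ¬error: {Queued, Done, Printing}.
States satisfying AF AG ¬error: {Queued, Done, Printing}.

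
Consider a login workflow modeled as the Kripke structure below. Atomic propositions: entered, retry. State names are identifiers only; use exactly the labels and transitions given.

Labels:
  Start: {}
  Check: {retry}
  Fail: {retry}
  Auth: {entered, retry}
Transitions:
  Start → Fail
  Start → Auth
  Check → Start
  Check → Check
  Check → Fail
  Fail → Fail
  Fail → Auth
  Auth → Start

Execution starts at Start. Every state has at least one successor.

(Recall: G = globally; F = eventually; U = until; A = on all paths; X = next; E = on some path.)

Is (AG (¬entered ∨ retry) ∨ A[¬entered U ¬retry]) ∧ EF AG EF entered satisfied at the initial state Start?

Holds

States satisfying ¬entered ∨ retry: {Start, Check, Fail, Auth}.
States satisfying AG (¬entered ∨ retry): {Start, Check, Fail, Auth}.
States satisfying ¬entered: {Start, Check, Fail}.
States satisfying ¬retry: {Start}.
States satisfying A[¬entered U ¬retry]: {Start}.
States satisfying AG (¬entered ∨ retry) ∨ A[¬entered U ¬retry]: {Start, Check, Fail, Auth}.
States satisfying AG EF entered: {Start, Check, Fail, Auth}.
States satisfying EF AG EF entered: {Start, Check, Fail, Auth}.
States satisfying (AG (¬entered ∨ retry) ∨ A[¬entered U ¬retry]) ∧ EF AG EF entered: {Start, Check, Fail, Auth}.
Start ∈ Sat((AG (¬entered ∨ retry) ∨ A[¬entered U ¬retry]) ∧ EF AG EF entered).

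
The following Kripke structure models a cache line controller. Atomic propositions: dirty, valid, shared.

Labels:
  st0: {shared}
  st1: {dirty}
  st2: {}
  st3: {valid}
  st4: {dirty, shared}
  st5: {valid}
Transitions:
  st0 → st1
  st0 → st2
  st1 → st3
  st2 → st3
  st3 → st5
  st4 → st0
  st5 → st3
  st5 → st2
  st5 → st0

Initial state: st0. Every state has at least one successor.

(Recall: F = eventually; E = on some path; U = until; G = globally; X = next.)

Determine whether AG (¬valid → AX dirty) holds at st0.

States satisfying ¬valid → AX dirty: {st3, st5}.
States satisfying AG (¬valid → AX dirty): ∅.
st0 is reachable from st0 and violates ¬valid → AX dirty, so AG fails at st0.
st0 ∉ Sat(AG (¬valid → AX dirty)).

Does not hold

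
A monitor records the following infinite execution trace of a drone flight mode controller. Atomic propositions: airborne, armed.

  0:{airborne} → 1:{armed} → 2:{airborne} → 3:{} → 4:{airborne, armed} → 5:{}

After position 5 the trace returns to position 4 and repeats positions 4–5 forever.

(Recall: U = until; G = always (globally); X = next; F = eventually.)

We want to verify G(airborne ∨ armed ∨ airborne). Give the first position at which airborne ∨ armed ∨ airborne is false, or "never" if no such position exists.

Check airborne ∨ armed ∨ airborne at each position in order: 0 ✓, 1 ✓, 2 ✓.
At position 3 the labels are {}, so airborne ∨ armed ∨ airborne is false there. This is the first violation.

3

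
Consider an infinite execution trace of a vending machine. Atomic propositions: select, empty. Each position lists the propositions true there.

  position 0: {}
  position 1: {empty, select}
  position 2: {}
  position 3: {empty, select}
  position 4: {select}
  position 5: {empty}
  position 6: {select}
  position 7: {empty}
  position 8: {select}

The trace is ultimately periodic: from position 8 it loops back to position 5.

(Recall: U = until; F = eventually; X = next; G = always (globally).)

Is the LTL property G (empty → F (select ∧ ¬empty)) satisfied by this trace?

empty → F (select ∧ ¬empty) holds at every position 0..8, and those are all positions ever visited, so G (empty → F (select ∧ ¬empty)) holds.
Positions where empty holds: 1, 3, 5, 7.
Check F (select ∧ ¬empty) at each: 1→ok, 3→ok, 5→ok, 7→ok.

Yes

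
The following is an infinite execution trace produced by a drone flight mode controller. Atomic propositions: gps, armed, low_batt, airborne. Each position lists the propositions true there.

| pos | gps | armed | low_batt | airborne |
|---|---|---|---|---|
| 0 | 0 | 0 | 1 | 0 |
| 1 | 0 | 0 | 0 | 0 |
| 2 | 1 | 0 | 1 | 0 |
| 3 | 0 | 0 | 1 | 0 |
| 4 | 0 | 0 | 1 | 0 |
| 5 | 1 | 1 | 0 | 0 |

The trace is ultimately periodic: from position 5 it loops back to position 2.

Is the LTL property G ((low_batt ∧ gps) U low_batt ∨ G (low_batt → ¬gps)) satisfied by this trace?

(low_batt ∧ gps) U low_batt ∨ G (low_batt → ¬gps) must hold at every position from 0 onward. It fails at position 1, so G ((low_batt ∧ gps) U low_batt ∨ G (low_batt → ¬gps)) is false.

Violated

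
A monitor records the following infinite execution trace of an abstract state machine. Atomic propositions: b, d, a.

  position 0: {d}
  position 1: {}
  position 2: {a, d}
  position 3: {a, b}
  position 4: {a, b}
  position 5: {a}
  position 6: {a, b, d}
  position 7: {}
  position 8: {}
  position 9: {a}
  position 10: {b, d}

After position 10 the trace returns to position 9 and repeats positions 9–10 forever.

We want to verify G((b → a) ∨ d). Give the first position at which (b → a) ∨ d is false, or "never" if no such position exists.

never

(b → a) ∨ d holds at every position 0..10, and those are all the positions the trace ever visits, so the invariant G((b → a) ∨ d) is never violated.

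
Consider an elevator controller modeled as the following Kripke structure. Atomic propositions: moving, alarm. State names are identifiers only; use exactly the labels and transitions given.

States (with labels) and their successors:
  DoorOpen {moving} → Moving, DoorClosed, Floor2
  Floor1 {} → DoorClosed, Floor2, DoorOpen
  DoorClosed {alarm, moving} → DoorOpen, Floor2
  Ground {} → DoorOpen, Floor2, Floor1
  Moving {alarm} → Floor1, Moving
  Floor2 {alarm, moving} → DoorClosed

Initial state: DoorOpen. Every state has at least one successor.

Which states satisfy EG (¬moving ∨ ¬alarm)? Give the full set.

States satisfying ¬moving ∨ ¬alarm: {DoorOpen, Floor1, Ground, Moving}.
States satisfying EG (¬moving ∨ ¬alarm): {DoorOpen, Floor1, Ground, Moving}.

{DoorOpen, Floor1, Ground, Moving}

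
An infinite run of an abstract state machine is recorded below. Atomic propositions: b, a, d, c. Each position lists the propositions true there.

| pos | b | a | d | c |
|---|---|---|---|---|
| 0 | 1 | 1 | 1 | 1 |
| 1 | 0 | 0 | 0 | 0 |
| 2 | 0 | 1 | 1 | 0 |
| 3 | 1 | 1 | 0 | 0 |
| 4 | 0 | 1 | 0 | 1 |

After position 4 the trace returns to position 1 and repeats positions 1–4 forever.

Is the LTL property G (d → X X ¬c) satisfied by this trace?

d → X X ¬c must hold at every position from 0 onward. It fails at position 2, so G (d → X X ¬c) is false.
Positions where d holds: 0, 2.
Check X X ¬c at each: 0→ok, 2→fails.

Violated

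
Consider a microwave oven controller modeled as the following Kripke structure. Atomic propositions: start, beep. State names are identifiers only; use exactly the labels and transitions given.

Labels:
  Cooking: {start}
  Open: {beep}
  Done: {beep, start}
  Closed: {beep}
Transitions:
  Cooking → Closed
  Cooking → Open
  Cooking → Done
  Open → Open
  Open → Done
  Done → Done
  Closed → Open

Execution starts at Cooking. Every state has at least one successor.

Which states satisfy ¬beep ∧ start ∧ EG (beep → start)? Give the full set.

{Cooking}

States satisfying ¬beep: {Cooking}.
States satisfying ¬beep ∧ start: {Cooking}.
States satisfying beep → start: {Cooking, Done}.
States satisfying EG (beep → start): {Cooking, Done}.
States satisfying ¬beep ∧ start ∧ EG (beep → start): {Cooking}.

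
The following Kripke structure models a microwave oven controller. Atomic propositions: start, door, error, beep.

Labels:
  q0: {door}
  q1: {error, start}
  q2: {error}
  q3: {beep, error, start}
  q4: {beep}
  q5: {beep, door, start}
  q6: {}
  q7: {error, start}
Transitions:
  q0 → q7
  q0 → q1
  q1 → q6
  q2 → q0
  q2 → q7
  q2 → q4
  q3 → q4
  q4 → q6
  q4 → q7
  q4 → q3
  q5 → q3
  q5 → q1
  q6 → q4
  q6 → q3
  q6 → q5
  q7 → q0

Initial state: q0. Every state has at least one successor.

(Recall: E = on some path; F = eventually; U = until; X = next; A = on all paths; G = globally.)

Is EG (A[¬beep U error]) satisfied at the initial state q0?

Satisfied

States satisfying A[¬beep U error]: {q0, q1, q2, q3, q7}.
States satisfying EG (A[¬beep U error]): {q0, q2, q7}.
q0 ∈ Sat(EG (A[¬beep U error])).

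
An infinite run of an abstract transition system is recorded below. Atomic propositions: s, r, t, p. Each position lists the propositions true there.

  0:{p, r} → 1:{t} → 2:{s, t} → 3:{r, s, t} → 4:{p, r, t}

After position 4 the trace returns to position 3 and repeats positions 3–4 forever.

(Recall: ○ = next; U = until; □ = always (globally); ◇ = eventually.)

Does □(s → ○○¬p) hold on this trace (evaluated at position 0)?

Violated

s → ○○¬p must hold at every position from 0 onward. It fails at position 2, so □(s → ○○¬p) is false.
Positions where s holds: 2, 3.
Check ○○¬p at each: 2→fails, 3→ok.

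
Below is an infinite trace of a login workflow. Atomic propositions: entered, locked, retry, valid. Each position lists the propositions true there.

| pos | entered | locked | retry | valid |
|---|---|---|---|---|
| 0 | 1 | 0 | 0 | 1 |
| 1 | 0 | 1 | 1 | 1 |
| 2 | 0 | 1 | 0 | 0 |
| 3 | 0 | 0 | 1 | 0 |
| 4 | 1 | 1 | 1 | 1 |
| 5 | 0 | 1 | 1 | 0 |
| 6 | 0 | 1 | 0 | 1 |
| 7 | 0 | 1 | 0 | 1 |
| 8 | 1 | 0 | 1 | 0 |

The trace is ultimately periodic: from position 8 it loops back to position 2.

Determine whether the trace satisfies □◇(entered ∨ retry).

Holds

◇(entered ∨ retry) holds at every position 0..8, and those are all positions ever visited, so □◇(entered ∨ retry) holds.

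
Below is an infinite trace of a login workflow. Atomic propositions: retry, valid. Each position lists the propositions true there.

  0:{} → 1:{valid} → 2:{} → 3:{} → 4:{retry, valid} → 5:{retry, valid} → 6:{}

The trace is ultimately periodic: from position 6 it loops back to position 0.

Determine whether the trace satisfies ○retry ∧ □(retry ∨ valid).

No

The position after 0 is 1; retry is false there.
retry ∨ valid must hold at every position from 0 onward. It fails at position 0, so □(retry ∨ valid) is false.
At position 0: ○retry is false; □(retry ∨ valid) is false; so ○retry ∧ □(retry ∨ valid) is false.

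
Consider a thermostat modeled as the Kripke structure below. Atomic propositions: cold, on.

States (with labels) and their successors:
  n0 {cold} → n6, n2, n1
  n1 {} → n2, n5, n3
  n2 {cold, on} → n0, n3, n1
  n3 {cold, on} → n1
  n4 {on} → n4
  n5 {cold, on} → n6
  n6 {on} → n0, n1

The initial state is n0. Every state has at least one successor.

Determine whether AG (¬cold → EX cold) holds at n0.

Holds

States satisfying ¬cold → EX cold: {n0, n1, n2, n3, n5, n6}.
States satisfying AG (¬cold → EX cold): {n0, n1, n2, n3, n5, n6}.
Every state reachable from n0 satisfies ¬cold → EX cold.
n0 ∈ Sat(AG (¬cold → EX cold)).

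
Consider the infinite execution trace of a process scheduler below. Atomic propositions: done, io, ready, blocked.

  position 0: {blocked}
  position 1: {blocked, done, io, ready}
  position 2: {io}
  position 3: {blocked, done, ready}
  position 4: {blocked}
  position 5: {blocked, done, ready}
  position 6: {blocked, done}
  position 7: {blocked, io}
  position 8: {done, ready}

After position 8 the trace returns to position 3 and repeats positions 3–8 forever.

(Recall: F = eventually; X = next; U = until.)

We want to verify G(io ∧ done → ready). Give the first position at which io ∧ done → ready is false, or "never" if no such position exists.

never

io ∧ done → ready holds at every position 0..8, and those are all the positions the trace ever visits, so the invariant G(io ∧ done → ready) is never violated.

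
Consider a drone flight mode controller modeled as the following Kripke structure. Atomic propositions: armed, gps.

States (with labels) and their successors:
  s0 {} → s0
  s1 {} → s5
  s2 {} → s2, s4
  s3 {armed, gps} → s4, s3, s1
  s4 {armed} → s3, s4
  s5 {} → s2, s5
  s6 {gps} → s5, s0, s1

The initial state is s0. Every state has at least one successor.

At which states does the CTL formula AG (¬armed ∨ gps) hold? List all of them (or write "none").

States satisfying ¬armed ∨ gps: {s0, s1, s2, s3, s5, s6}.
States satisfying AG (¬armed ∨ gps): {s0}.

{s0}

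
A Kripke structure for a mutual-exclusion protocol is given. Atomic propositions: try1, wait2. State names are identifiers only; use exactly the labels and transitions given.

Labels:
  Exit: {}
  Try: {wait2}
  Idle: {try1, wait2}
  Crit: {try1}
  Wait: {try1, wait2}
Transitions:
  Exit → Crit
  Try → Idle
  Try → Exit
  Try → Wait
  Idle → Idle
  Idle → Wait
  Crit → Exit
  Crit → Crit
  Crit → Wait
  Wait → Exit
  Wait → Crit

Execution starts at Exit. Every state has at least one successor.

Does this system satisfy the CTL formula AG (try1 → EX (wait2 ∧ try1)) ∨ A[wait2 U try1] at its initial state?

No

States satisfying try1 → EX (wait2 ∧ try1): {Exit, Try, Idle, Crit}.
States satisfying AG (try1 → EX (wait2 ∧ try1)): ∅.
States satisfying wait2: {Try, Idle, Wait}.
States satisfying try1: {Idle, Crit, Wait}.
States satisfying A[wait2 U try1]: {Idle, Crit, Wait}.
States satisfying AG (try1 → EX (wait2 ∧ try1)) ∨ A[wait2 U try1]: {Idle, Crit, Wait}.
Exit ∉ Sat(AG (try1 → EX (wait2 ∧ try1)) ∨ A[wait2 U try1]).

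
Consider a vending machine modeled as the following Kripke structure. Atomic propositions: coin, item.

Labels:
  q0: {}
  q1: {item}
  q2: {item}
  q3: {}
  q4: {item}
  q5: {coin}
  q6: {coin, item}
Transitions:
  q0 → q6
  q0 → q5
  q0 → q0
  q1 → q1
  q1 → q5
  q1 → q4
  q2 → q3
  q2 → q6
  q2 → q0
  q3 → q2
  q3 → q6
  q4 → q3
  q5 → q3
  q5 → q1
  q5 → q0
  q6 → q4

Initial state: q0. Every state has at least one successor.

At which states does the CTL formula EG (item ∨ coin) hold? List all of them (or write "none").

{q1, q5}

States satisfying item ∨ coin: {q1, q2, q4, q5, q6}.
States satisfying EG (item ∨ coin): {q1, q5}.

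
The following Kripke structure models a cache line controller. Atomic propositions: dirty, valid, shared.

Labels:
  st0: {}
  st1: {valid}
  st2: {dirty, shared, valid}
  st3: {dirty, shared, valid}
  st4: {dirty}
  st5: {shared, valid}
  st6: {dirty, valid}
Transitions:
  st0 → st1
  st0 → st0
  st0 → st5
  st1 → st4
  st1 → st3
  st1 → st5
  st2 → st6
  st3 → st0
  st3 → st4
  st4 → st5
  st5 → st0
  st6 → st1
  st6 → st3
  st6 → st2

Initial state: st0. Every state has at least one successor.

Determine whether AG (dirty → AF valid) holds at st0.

Yes

States satisfying dirty → AF valid: {st0, st1, st2, st3, st4, st5, st6}.
States satisfying AG (dirty → AF valid): {st0, st1, st2, st3, st4, st5, st6}.
Every state reachable from st0 satisfies dirty → AF valid.
st0 ∈ Sat(AG (dirty → AF valid)).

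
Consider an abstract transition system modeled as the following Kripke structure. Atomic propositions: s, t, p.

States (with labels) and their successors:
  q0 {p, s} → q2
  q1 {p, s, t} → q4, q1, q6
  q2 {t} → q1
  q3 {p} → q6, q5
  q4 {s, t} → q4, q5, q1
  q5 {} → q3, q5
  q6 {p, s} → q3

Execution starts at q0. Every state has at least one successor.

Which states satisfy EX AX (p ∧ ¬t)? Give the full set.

States satisfying AX (p ∧ ¬t): {q6}.
States satisfying EX AX (p ∧ ¬t): {q1, q3}.

{q1, q3}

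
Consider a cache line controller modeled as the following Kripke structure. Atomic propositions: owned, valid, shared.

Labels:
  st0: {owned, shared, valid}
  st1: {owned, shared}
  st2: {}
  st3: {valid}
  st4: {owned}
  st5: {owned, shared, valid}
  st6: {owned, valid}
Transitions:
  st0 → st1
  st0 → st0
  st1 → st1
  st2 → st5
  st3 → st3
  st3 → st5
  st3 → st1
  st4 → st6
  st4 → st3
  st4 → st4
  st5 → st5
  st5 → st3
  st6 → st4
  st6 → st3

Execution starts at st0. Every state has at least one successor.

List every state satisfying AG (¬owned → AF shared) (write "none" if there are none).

States satisfying ¬owned → AF shared: {st0, st1, st2, st4, st5, st6}.
States satisfying AG (¬owned → AF shared): {st0, st1}.

{st0, st1}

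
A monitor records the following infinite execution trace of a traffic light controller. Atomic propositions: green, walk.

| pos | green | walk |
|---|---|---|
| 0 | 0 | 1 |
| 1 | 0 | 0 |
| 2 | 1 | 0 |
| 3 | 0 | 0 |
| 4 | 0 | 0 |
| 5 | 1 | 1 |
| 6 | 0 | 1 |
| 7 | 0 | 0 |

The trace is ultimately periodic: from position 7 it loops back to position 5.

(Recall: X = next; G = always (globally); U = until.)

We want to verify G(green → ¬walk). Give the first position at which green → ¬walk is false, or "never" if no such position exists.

Check green → ¬walk at each position in order: 0 ✓, 1 ✓, 2 ✓, 3 ✓, 4 ✓.
At position 5 the labels are {green, walk}, so green → ¬walk is false there. This is the first violation.

5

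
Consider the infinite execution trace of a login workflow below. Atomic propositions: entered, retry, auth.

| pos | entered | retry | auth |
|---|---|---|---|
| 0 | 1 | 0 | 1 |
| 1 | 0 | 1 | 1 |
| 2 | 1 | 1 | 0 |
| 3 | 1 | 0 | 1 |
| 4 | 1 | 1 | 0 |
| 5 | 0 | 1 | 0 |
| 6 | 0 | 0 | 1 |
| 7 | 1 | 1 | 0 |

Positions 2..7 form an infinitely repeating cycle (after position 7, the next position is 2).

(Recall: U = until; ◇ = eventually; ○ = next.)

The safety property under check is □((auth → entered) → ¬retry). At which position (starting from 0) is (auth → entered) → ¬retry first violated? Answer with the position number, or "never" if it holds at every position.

Check (auth → entered) → ¬retry at each position in order: 0 ✓, 1 ✓.
At position 2 the labels are {entered, retry}, so (auth → entered) → ¬retry is false there. This is the first violation.

2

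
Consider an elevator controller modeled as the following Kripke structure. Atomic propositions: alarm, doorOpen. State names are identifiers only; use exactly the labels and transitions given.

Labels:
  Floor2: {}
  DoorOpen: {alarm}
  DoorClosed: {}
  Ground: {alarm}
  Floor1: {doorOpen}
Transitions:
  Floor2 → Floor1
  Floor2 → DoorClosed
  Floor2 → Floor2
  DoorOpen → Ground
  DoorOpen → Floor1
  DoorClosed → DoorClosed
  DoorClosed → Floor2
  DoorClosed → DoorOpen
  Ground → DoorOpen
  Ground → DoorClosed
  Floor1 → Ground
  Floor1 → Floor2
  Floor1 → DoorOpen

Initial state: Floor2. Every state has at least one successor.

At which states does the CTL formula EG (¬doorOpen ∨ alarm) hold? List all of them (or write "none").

States satisfying ¬doorOpen ∨ alarm: {Floor2, DoorOpen, DoorClosed, Ground}.
States satisfying EG (¬doorOpen ∨ alarm): {Floor2, DoorOpen, DoorClosed, Ground}.

{Floor2, DoorOpen, DoorClosed, Ground}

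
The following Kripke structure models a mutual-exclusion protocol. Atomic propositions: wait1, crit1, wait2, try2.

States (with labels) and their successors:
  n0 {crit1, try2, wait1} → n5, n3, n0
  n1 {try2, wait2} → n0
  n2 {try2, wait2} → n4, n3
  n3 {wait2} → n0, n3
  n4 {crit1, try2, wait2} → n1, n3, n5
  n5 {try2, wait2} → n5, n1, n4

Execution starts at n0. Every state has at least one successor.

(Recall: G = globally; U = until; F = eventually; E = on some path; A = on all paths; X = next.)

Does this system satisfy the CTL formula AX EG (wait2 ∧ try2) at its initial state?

States satisfying EG (wait2 ∧ try2): {n2, n4, n5}.
States satisfying AX EG (wait2 ∧ try2): ∅.
n0 ∉ Sat(AX EG (wait2 ∧ try2)).

Violated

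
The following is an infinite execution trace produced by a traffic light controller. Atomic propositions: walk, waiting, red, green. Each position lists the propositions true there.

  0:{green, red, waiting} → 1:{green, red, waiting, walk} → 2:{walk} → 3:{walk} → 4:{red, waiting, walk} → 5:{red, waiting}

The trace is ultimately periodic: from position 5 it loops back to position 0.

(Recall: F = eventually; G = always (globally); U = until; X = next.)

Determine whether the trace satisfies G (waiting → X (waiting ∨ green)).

waiting → X (waiting ∨ green) must hold at every position from 0 onward. It fails at position 1, so G (waiting → X (waiting ∨ green)) is false.
Positions where waiting holds: 0, 1, 4, 5.
Check X (waiting ∨ green) at each: 0→ok, 1→fails, 4→ok, 5→ok.

No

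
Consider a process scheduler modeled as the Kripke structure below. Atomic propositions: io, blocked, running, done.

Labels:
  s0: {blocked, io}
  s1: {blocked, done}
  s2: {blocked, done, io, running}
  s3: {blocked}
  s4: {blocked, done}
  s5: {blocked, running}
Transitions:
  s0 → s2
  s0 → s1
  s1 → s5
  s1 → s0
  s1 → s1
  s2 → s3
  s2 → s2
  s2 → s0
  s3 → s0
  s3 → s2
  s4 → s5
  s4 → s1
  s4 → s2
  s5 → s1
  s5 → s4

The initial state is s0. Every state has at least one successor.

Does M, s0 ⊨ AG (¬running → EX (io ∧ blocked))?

States satisfying ¬running → EX (io ∧ blocked): {s0, s1, s2, s3, s4, s5}.
States satisfying AG (¬running → EX (io ∧ blocked)): {s0, s1, s2, s3, s4, s5}.
Every state reachable from s0 satisfies ¬running → EX (io ∧ blocked).
s0 ∈ Sat(AG (¬running → EX (io ∧ blocked))).

Yes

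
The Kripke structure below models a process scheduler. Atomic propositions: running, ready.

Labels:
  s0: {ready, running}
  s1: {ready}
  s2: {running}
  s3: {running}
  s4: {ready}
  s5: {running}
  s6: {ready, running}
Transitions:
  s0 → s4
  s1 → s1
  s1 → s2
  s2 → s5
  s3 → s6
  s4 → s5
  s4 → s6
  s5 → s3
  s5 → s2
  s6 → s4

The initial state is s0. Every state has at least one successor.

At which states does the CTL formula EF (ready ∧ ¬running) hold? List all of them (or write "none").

States satisfying ready ∧ ¬running: {s1, s4}.
States satisfying EF (ready ∧ ¬running): {s0, s1, s2, s3, s4, s5, s6}.

{s0, s1, s2, s3, s4, s5, s6}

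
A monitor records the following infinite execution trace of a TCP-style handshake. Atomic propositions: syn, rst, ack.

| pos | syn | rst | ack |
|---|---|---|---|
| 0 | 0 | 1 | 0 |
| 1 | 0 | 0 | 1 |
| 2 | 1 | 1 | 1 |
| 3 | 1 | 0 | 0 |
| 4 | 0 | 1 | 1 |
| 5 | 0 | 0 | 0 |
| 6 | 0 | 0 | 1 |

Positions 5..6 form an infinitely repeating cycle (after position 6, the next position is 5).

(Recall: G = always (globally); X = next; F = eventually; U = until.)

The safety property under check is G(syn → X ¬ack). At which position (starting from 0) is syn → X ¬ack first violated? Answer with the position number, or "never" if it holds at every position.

Check syn → X ¬ack at each position in order: 0 ✓, 1 ✓, 2 ✓.
At position 3 the labels are {syn} and the next position 4 has {ack, rst}, so syn → X ¬ack is false there. This is the first violation.

3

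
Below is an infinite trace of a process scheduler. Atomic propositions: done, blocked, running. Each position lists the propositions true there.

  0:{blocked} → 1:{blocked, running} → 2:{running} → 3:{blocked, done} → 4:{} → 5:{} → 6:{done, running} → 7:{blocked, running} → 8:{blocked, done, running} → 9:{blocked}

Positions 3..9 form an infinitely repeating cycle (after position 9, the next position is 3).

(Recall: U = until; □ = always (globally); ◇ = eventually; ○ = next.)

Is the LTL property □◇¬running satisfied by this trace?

◇¬running holds at every position 0..9, and those are all positions ever visited, so □◇¬running holds.

Satisfied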